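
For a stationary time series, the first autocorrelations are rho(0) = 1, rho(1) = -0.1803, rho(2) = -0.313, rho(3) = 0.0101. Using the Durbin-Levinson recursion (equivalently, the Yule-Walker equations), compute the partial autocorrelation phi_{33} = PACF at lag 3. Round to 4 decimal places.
\phi_{33} = -0.1550

The PACF at lag k is phi_{kk}, the last component of the solution
to the Yule-Walker system G_k phi = r_k where
  (G_k)_{ij} = rho(|i - j|), (r_k)_i = rho(i), i,j = 1..k.
Equivalently, Durbin-Levinson gives phi_{kk} iteratively:
  phi_{11} = rho(1)
  phi_{kk} = [rho(k) - sum_{j=1..k-1} phi_{k-1,j} rho(k-j)]
            / [1 - sum_{j=1..k-1} phi_{k-1,j} rho(j)],
  phi_{k,j} = phi_{k-1,j} - phi_{kk} phi_{k-1,k-j},  j = 1..k-1.
Step k = 1:
  phi_11 = rho(1) = -0.1803.
Step k = 2:
  phi_22 = [rho(2) - phi_11 rho(1)] / [1 - phi_11 rho(1)] = [-0.313 - (-0.1803)(-0.1803)] / [1 - (-0.1803)(-0.1803)]
         = -0.34550809 / 0.96749191 = -0.357117.
  Update: phi_21 = phi_11 - phi_22 phi_11 = -0.1803 - (-0.357117)(-0.1803) = -0.244688.
Step k = 3:
  phi_33 = [rho(3) - phi_21 rho(2) - phi_22 rho(1)] / [1 - phi_21 rho(1) - phi_22 rho(2)]
    numerator   = 0.0101 - (-0.244688)(-0.313) - (-0.357117)(-0.1803) = -0.13087567
    denominator = 1 - (-0.244688)(-0.1803) - (-0.357117)(-0.313) = 0.844105
  phi_33 = -0.13087567 / 0.844105 = -0.155.
Therefore phi_{33} = -0.1550.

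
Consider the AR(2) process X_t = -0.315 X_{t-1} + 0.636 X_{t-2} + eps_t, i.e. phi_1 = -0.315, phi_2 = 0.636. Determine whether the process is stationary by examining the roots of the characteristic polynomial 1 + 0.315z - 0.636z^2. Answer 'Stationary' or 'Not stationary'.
\text{Stationary}

The AR(p) characteristic polynomial is P(z) = 1 + 0.315z - 0.636z^2.
Stationarity requires all roots to lie outside the unit circle, i.e. |z| > 1 for every root.
Set 1 + (0.315) z + (-0.636) z^2 = 0, i.e. a z^2 + b z + c = 0 with a = -0.636, b = 0.315, c = 1.
Discriminant D = b^2 - 4ac = (0.315)^2 - 4*(-0.636)*1 = 0.099225 - (-2.544) = 2.643225.
D >= 0, so the roots are real: z = (-b +/- sqrt(D)) / (2a) = (-0.315 +/- 1.6258) / (-1.272).
  z_1 = (-0.315 + 1.6258) / (-1.272) = -1.0305,   |z_1| = 1.0305.
  z_2 = (-0.315 - 1.6258) / (-1.272) = 1.5258,   |z_2| = 1.5258.
Moduli of all roots: 1.0305, 1.5258.
All moduli strictly greater than 1? Yes.
Verdict: Stationary.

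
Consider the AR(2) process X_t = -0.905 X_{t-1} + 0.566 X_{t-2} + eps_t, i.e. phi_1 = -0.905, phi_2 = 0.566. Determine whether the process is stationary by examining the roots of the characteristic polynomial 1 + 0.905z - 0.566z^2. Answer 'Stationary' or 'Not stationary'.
\text{Not stationary}

The AR(p) characteristic polynomial is P(z) = 1 + 0.905z - 0.566z^2.
Stationarity requires all roots to lie outside the unit circle, i.e. |z| > 1 for every root.
Set 1 + (0.905) z + (-0.566) z^2 = 0, i.e. a z^2 + b z + c = 0 with a = -0.566, b = 0.905, c = 1.
Discriminant D = b^2 - 4ac = (0.905)^2 - 4*(-0.566)*1 = 0.819025 - (-2.264) = 3.083025.
D >= 0, so the roots are real: z = (-b +/- sqrt(D)) / (2a) = (-0.905 +/- 1.755854) / (-1.132).
  z_1 = (-0.905 + 1.755854) / (-1.132) = -0.7516,   |z_1| = 0.7516.
  z_2 = (-0.905 - 1.755854) / (-1.132) = 2.3506,   |z_2| = 2.3506.
Moduli of all roots: 0.7516, 2.3506.
All moduli strictly greater than 1? No.
Verdict: Not stationary.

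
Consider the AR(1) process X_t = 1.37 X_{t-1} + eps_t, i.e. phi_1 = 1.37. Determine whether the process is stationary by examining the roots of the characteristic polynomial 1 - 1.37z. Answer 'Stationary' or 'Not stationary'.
\text{Not stationary}

The AR(p) characteristic polynomial is P(z) = 1 - 1.37z.
Stationarity requires all roots to lie outside the unit circle, i.e. |z| > 1 for every root.
This is linear in z: 1 + (-1.37) z = 0  =>  z = -1/(-1.37) = 0.729927,  |z| = 0.729927.
Moduli of all roots: 0.7299.
All moduli strictly greater than 1? No.
Verdict: Not stationary.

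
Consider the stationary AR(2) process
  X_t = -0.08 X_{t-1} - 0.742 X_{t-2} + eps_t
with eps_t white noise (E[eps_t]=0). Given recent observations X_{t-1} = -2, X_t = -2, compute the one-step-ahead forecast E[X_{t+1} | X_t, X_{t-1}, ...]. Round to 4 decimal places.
E[X_{t+1} \mid \mathcal F_t] = 1.6440

For an AR(p) model X_t = c + sum_i phi_i X_{t-i} + eps_t, the
one-step-ahead conditional mean is
  E[X_{t+1} | X_t, ...] = c + sum_i phi_i X_{t+1-i}.
Substitute known values:
  E[X_{t+1} | ...] = (-0.08) * (-2) + (-0.742) * (-2)
                   = 1.6440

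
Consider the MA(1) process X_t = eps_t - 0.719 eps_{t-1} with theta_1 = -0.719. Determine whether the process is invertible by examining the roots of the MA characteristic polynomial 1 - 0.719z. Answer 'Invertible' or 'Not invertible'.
\text{Invertible}

The MA(q) characteristic polynomial is P(z) = 1 - 0.719z.
Invertibility requires all roots to lie outside the unit circle, i.e. |z| > 1 for every root.
This is linear in z: 1 + (-0.719) z = 0  =>  z = -1/(-0.719) = 1.390821,  |z| = 1.390821.
Moduli of all roots: 1.3908.
All moduli strictly greater than 1? Yes.
Verdict: Invertible.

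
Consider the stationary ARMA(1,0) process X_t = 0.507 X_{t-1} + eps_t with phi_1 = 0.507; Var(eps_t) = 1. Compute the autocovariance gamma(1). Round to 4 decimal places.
\gamma(1) = 0.6824

Multiply the model equation by X_{t-k} and take expectations. With theta_0 = psi_0 = 1 and psi_j the MA(infinity) weights, this gives
  gamma(k) - sum_i phi_i gamma(k-i) = c_k,
  c_k = sigma^2 * sum_{j=k..q} theta_j psi_{j-k}   (c_k = 0 for k > q),
using gamma(-m) = gamma(m).
Pure AR (q = 0): c_0 = sigma^2 = 1, c_k = 0 for k >= 1.
Equations for k = 0 and k = 1 (AR order 1):
  gamma(0) = phi_1 gamma(1) + c_0
  gamma(1) = phi_1 gamma(0) + c_1
Substituting the second into the first: gamma(0) (1 - phi_1^2) = c_0 + phi_1 c_1, so
  gamma(0) = c_0 / (1 - phi_1^2) = 1 / (1 - (0.507)^2) = 1 / 0.742951 = 1.345984.
  gamma(1) = phi_1 gamma(0) = (0.507)(1.345984) = 0.682414.
Therefore gamma(1) = 0.6824 (to 4 decimal places).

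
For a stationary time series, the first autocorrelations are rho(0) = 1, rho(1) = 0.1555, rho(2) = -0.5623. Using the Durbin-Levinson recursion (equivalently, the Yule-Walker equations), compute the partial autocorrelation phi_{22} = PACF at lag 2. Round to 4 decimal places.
\phi_{22} = -0.6010

The PACF at lag k is phi_{kk}, the last component of the solution
to the Yule-Walker system G_k phi = r_k where
  (G_k)_{ij} = rho(|i - j|), (r_k)_i = rho(i), i,j = 1..k.
Equivalently, Durbin-Levinson gives phi_{kk} iteratively:
  phi_{11} = rho(1)
  phi_{kk} = [rho(k) - sum_{j=1..k-1} phi_{k-1,j} rho(k-j)]
            / [1 - sum_{j=1..k-1} phi_{k-1,j} rho(j)],
  phi_{k,j} = phi_{k-1,j} - phi_{kk} phi_{k-1,k-j},  j = 1..k-1.
Step k = 1:
  phi_11 = rho(1) = 0.1555.
Step k = 2:
  phi_22 = [rho(2) - phi_11 rho(1)] / [1 - phi_11 rho(1)] = [-0.5623 - (0.1555)(0.1555)] / [1 - (0.1555)(0.1555)]
         = -0.58648025 / 0.97581975 = -0.601.
Therefore phi_{22} = -0.6010.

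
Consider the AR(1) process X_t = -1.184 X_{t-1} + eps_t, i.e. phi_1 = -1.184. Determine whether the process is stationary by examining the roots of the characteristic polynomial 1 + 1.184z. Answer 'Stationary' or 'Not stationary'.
\text{Not stationary}

The AR(p) characteristic polynomial is P(z) = 1 + 1.184z.
Stationarity requires all roots to lie outside the unit circle, i.e. |z| > 1 for every root.
This is linear in z: 1 + (1.184) z = 0  =>  z = -1/(1.184) = -0.844595,  |z| = 0.844595.
Moduli of all roots: 0.8446.
All moduli strictly greater than 1? No.
Verdict: Not stationary.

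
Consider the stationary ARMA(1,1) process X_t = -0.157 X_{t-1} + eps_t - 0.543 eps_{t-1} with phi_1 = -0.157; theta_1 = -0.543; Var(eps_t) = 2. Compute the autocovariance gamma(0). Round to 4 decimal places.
\gamma(0) = 3.0048

Multiply the model equation by X_{t-k} and take expectations. With theta_0 = psi_0 = 1 and psi_j the MA(infinity) weights, this gives
  gamma(k) - sum_i phi_i gamma(k-i) = c_k,
  c_k = sigma^2 * sum_{j=k..q} theta_j psi_{j-k}   (c_k = 0 for k > q),
using gamma(-m) = gamma(m).
psi-weights needed (psi_j = theta_j + sum_i phi_i psi_{j-i}):
  psi_1 = theta_1 + phi_1 = -0.543 + (-0.157) = -0.7
Right-hand sides:
  c_0 = sigma^2 (1 + theta_1 psi_1) = 2 * (1 + (-0.543)(-0.7)) = 2 * 1.3801 = 2.7602
  c_1 = sigma^2 theta_1 = 2 * (-0.543) = -1.086
  c_2 = 0
Equations for k = 0 and k = 1 (AR order 1):
  gamma(0) = phi_1 gamma(1) + c_0
  gamma(1) = phi_1 gamma(0) + c_1
Substituting the second into the first: gamma(0) (1 - phi_1^2) = c_0 + phi_1 c_1, so
  gamma(0) = (c_0 + phi_1 c_1) / (1 - phi_1^2) = (2.7602 + (-0.157)(-1.086)) / (1 - (-0.157)^2) = 2.930702 / 0.975351 = 3.004766.
Therefore gamma(0) = 3.0048 (to 4 decimal places).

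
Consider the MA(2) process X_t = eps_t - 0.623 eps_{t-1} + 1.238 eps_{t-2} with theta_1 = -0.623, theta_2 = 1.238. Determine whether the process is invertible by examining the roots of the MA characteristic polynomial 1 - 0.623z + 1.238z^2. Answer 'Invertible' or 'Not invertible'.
\text{Not invertible}

The MA(q) characteristic polynomial is P(z) = 1 - 0.623z + 1.238z^2.
Invertibility requires all roots to lie outside the unit circle, i.e. |z| > 1 for every root.
Set 1 + (-0.623) z + (1.238) z^2 = 0, i.e. a z^2 + b z + c = 0 with a = 1.238, b = -0.623, c = 1.
Discriminant D = b^2 - 4ac = (-0.623)^2 - 4*(1.238)*1 = 0.388129 - (4.952) = -4.563871.
D < 0, so the roots are the complex-conjugate pair z = (-b +/- i sqrt(-D)) / (2a) = 0.2516 +/- 0.8628i.
For a conjugate pair |z|^2 = z * conj(z) = (product of roots) = c/a = 1/(1.238) = 0.807754, so |z| = sqrt(0.807754) = 0.8988 for both roots.
Moduli of all roots: 0.8988, 0.8988.
All moduli strictly greater than 1? No.
Verdict: Not invertible.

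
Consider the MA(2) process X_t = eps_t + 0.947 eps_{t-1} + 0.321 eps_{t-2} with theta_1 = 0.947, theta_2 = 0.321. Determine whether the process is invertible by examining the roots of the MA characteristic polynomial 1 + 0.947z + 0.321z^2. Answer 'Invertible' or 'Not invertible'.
\text{Invertible}

The MA(q) characteristic polynomial is P(z) = 1 + 0.947z + 0.321z^2.
Invertibility requires all roots to lie outside the unit circle, i.e. |z| > 1 for every root.
Set 1 + (0.947) z + (0.321) z^2 = 0, i.e. a z^2 + b z + c = 0 with a = 0.321, b = 0.947, c = 1.
Discriminant D = b^2 - 4ac = (0.947)^2 - 4*(0.321)*1 = 0.896809 - (1.284) = -0.387191.
D < 0, so the roots are the complex-conjugate pair z = (-b +/- i sqrt(-D)) / (2a) = -1.4751 +/- 0.9692i.
For a conjugate pair |z|^2 = z * conj(z) = (product of roots) = c/a = 1/(0.321) = 3.115265, so |z| = sqrt(3.115265) = 1.765 for both roots.
Moduli of all roots: 1.7650, 1.7650.
All moduli strictly greater than 1? Yes.
Verdict: Invertible.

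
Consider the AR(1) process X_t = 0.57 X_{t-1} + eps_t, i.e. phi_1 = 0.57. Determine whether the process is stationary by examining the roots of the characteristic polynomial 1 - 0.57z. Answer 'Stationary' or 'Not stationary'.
\text{Stationary}

The AR(p) characteristic polynomial is P(z) = 1 - 0.57z.
Stationarity requires all roots to lie outside the unit circle, i.e. |z| > 1 for every root.
This is linear in z: 1 + (-0.57) z = 0  =>  z = -1/(-0.57) = 1.754386,  |z| = 1.754386.
Moduli of all roots: 1.7544.
All moduli strictly greater than 1? Yes.
Verdict: Stationary.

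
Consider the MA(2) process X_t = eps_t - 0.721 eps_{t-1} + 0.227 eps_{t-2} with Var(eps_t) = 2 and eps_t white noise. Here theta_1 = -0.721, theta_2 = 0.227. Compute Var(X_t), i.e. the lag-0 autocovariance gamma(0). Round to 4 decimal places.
\gamma(0) = 3.1427

For an MA(q) process X_t = eps_t + sum_i theta_i eps_{t-i} with
Var(eps_t) = sigma^2, the variance is
  gamma(0) = sigma^2 * (1 + sum_i theta_i^2).
  sum_i theta_i^2 = (-0.721)^2 + (0.227)^2 = 0.519841 + 0.051529 = 0.57137.
  gamma(0) = 2 * (1 + 0.57137) = 2 * 1.57137 = 3.14274, which rounds to 3.1427.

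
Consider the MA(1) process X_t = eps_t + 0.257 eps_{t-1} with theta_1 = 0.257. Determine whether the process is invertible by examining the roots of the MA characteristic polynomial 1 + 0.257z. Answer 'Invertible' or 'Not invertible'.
\text{Invertible}

The MA(q) characteristic polynomial is P(z) = 1 + 0.257z.
Invertibility requires all roots to lie outside the unit circle, i.e. |z| > 1 for every root.
This is linear in z: 1 + (0.257) z = 0  =>  z = -1/(0.257) = -3.891051,  |z| = 3.891051.
Moduli of all roots: 3.8911.
All moduli strictly greater than 1? Yes.
Verdict: Invertible.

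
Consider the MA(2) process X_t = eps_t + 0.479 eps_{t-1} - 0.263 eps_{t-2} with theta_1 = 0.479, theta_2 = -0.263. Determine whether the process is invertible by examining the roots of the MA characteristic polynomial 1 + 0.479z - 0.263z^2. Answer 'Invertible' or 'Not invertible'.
\text{Invertible}

The MA(q) characteristic polynomial is P(z) = 1 + 0.479z - 0.263z^2.
Invertibility requires all roots to lie outside the unit circle, i.e. |z| > 1 for every root.
Set 1 + (0.479) z + (-0.263) z^2 = 0, i.e. a z^2 + b z + c = 0 with a = -0.263, b = 0.479, c = 1.
Discriminant D = b^2 - 4ac = (0.479)^2 - 4*(-0.263)*1 = 0.229441 - (-1.052) = 1.281441.
D >= 0, so the roots are real: z = (-b +/- sqrt(D)) / (2a) = (-0.479 +/- 1.132008) / (-0.526).
  z_1 = (-0.479 + 1.132008) / (-0.526) = -1.2415,   |z_1| = 1.2415.
  z_2 = (-0.479 - 1.132008) / (-0.526) = 3.0628,   |z_2| = 3.0628.
Moduli of all roots: 1.2415, 3.0628.
All moduli strictly greater than 1? Yes.
Verdict: Invertible.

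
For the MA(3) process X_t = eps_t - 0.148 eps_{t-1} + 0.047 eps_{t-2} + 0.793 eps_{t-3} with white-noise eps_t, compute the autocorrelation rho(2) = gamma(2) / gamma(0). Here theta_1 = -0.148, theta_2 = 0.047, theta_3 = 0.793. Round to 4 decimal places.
\rho(2) = -0.0426

For an MA(q) process with theta_0 = 1, the autocovariance is
  gamma(k) = sigma^2 * sum_{i=0..q-k} theta_i * theta_{i+k},
and rho(k) = gamma(k) / gamma(0). Sigma^2 cancels.
  numerator   = (1)*(0.047) + (-0.148)*(0.793) = -0.070364.
  denominator = (1)^2 + (-0.148)^2 + (0.047)^2 + (0.793)^2 = 1.652962.
  rho(2) = -0.070364 / 1.652962 = -0.0426.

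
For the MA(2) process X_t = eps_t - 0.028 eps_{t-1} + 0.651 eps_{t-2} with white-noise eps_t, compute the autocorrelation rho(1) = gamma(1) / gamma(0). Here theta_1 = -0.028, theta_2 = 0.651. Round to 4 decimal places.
\rho(1) = -0.0325

For an MA(q) process with theta_0 = 1, the autocovariance is
  gamma(k) = sigma^2 * sum_{i=0..q-k} theta_i * theta_{i+k},
and rho(k) = gamma(k) / gamma(0). Sigma^2 cancels.
  numerator   = (1)*(-0.028) + (-0.028)*(0.651) = -0.046228.
  denominator = (1)^2 + (-0.028)^2 + (0.651)^2 = 1.424585.
  rho(1) = -0.046228 / 1.424585 = -0.0325.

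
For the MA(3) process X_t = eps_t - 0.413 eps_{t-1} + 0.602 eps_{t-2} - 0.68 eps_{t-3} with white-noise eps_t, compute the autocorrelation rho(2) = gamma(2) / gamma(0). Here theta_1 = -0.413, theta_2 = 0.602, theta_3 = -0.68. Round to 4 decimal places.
\rho(2) = 0.4424

For an MA(q) process with theta_0 = 1, the autocovariance is
  gamma(k) = sigma^2 * sum_{i=0..q-k} theta_i * theta_{i+k},
and rho(k) = gamma(k) / gamma(0). Sigma^2 cancels.
  numerator   = (1)*(0.602) + (-0.413)*(-0.68) = 0.88284.
  denominator = (1)^2 + (-0.413)^2 + (0.602)^2 + (-0.68)^2 = 1.995373.
  rho(2) = 0.88284 / 1.995373 = 0.4424.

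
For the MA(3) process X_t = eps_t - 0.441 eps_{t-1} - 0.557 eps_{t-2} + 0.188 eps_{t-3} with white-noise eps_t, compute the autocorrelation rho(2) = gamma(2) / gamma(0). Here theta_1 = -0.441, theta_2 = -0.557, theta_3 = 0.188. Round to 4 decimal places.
\rho(2) = -0.4155

For an MA(q) process with theta_0 = 1, the autocovariance is
  gamma(k) = sigma^2 * sum_{i=0..q-k} theta_i * theta_{i+k},
and rho(k) = gamma(k) / gamma(0). Sigma^2 cancels.
  numerator   = (1)*(-0.557) + (-0.441)*(0.188) = -0.639908.
  denominator = (1)^2 + (-0.441)^2 + (-0.557)^2 + (0.188)^2 = 1.540074.
  rho(2) = -0.639908 / 1.540074 = -0.4155.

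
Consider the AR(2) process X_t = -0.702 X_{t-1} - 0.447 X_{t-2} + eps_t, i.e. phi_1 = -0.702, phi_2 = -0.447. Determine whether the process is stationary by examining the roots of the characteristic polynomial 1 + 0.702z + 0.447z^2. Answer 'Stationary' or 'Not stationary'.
\text{Stationary}

The AR(p) characteristic polynomial is P(z) = 1 + 0.702z + 0.447z^2.
Stationarity requires all roots to lie outside the unit circle, i.e. |z| > 1 for every root.
Set 1 + (0.702) z + (0.447) z^2 = 0, i.e. a z^2 + b z + c = 0 with a = 0.447, b = 0.702, c = 1.
Discriminant D = b^2 - 4ac = (0.702)^2 - 4*(0.447)*1 = 0.492804 - (1.788) = -1.295196.
D < 0, so the roots are the complex-conjugate pair z = (-b +/- i sqrt(-D)) / (2a) = -0.7852 +/- 1.273i.
For a conjugate pair |z|^2 = z * conj(z) = (product of roots) = c/a = 1/(0.447) = 2.237136, so |z| = sqrt(2.237136) = 1.4957 for both roots.
Moduli of all roots: 1.4957, 1.4957.
All moduli strictly greater than 1? Yes.
Verdict: Stationary.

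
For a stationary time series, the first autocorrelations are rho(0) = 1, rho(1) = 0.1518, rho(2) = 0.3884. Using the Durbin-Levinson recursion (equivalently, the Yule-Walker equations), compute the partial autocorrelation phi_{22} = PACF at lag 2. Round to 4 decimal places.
\phi_{22} = 0.3740

The PACF at lag k is phi_{kk}, the last component of the solution
to the Yule-Walker system G_k phi = r_k where
  (G_k)_{ij} = rho(|i - j|), (r_k)_i = rho(i), i,j = 1..k.
Equivalently, Durbin-Levinson gives phi_{kk} iteratively:
  phi_{11} = rho(1)
  phi_{kk} = [rho(k) - sum_{j=1..k-1} phi_{k-1,j} rho(k-j)]
            / [1 - sum_{j=1..k-1} phi_{k-1,j} rho(j)],
  phi_{k,j} = phi_{k-1,j} - phi_{kk} phi_{k-1,k-j},  j = 1..k-1.
Step k = 1:
  phi_11 = rho(1) = 0.1518.
Step k = 2:
  phi_22 = [rho(2) - phi_11 rho(1)] / [1 - phi_11 rho(1)] = [0.3884 - (0.1518)(0.1518)] / [1 - (0.1518)(0.1518)]
         = 0.36535676 / 0.97695676 = 0.374.
Therefore phi_{22} = 0.3740.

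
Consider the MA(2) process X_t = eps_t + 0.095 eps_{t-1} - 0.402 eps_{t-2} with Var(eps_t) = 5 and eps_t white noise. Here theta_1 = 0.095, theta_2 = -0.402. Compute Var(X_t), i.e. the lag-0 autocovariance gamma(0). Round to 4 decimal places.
\gamma(0) = 5.8531

For an MA(q) process X_t = eps_t + sum_i theta_i eps_{t-i} with
Var(eps_t) = sigma^2, the variance is
  gamma(0) = sigma^2 * (1 + sum_i theta_i^2).
  sum_i theta_i^2 = (0.095)^2 + (-0.402)^2 = 0.009025 + 0.161604 = 0.170629.
  gamma(0) = 5 * (1 + 0.170629) = 5 * 1.170629 = 5.853145, which rounds to 5.8531.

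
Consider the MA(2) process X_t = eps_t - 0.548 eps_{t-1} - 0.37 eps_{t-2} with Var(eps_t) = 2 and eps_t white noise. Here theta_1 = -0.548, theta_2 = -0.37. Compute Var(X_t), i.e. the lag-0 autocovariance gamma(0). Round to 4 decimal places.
\gamma(0) = 2.8744

For an MA(q) process X_t = eps_t + sum_i theta_i eps_{t-i} with
Var(eps_t) = sigma^2, the variance is
  gamma(0) = sigma^2 * (1 + sum_i theta_i^2).
  sum_i theta_i^2 = (-0.548)^2 + (-0.37)^2 = 0.300304 + 0.1369 = 0.437204.
  gamma(0) = 2 * (1 + 0.437204) = 2 * 1.437204 = 2.874408, which rounds to 2.8744.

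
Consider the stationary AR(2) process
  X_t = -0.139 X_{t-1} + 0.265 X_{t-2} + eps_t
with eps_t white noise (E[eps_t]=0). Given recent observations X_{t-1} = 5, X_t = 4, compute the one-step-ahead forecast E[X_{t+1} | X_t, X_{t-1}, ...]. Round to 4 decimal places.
E[X_{t+1} \mid \mathcal F_t] = 0.7690

For an AR(p) model X_t = c + sum_i phi_i X_{t-i} + eps_t, the
one-step-ahead conditional mean is
  E[X_{t+1} | X_t, ...] = c + sum_i phi_i X_{t+1-i}.
Substitute known values:
  E[X_{t+1} | ...] = (-0.139) * (4) + (0.265) * (5)
                   = 0.7690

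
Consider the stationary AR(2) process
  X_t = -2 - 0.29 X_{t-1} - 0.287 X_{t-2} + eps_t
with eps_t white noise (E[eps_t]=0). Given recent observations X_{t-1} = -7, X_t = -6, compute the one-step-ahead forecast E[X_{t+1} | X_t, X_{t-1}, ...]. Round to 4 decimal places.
E[X_{t+1} \mid \mathcal F_t] = 1.7490

For an AR(p) model X_t = c + sum_i phi_i X_{t-i} + eps_t, the
one-step-ahead conditional mean is
  E[X_{t+1} | X_t, ...] = c + sum_i phi_i X_{t+1-i}.
Substitute known values:
  E[X_{t+1} | ...] = -2 + (-0.29) * (-6) + (-0.287) * (-7)
                   = 1.7490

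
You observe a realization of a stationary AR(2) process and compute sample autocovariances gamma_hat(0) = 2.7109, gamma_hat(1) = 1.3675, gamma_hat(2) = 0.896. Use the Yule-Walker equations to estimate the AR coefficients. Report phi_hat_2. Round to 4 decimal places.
\hat\phi_{2} = 0.1020

The Yule-Walker equations for an AR(p) process read, in matrix form,
  Gamma_p phi = r_p,   with   (Gamma_p)_{ij} = gamma(|i - j|),
                       (r_p)_i = gamma(i),   i,j = 1..p.
Substitute the sample gammas (Toeplitz matrix and right-hand side of size 2):
  Gamma_p = [[2.7109, 1.3675], [1.3675, 2.7109]]
  r_p     = [1.3675, 0.896]
Written out:
  2.7109 phi_1 + 1.3675 phi_2 = 1.3675
  1.3675 phi_1 + 2.7109 phi_2 = 0.896
Solve by Cramer's rule:
  det = gamma(0)^2 - gamma(1)^2 = (2.7109)^2 - (1.3675)^2 = 7.34897881 - 1.87005625 = 5.47892256
  phi_hat_1 = [gamma(1) gamma(0) - gamma(1) gamma(2)] / det = [(1.3675)(2.7109) - (1.3675)(0.896)] / 5.47892256 = 2.48187575 / 5.47892256 = 0.453
  phi_hat_2 = [gamma(0) gamma(2) - gamma(1)^2] / det = [(2.7109)(0.896) - (1.3675)^2] / 5.47892256 = 0.55891015 / 5.47892256 = 0.102
So phi_hat = [0.4530, 0.1020].
Therefore phi_hat_2 = 0.1020.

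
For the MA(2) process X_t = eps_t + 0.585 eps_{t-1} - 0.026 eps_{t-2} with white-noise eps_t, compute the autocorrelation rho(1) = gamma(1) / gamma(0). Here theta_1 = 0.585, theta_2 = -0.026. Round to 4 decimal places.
\rho(1) = 0.4243

For an MA(q) process with theta_0 = 1, the autocovariance is
  gamma(k) = sigma^2 * sum_{i=0..q-k} theta_i * theta_{i+k},
and rho(k) = gamma(k) / gamma(0). Sigma^2 cancels.
  numerator   = (1)*(0.585) + (0.585)*(-0.026) = 0.56979.
  denominator = (1)^2 + (0.585)^2 + (-0.026)^2 = 1.342901.
  rho(1) = 0.56979 / 1.342901 = 0.4243.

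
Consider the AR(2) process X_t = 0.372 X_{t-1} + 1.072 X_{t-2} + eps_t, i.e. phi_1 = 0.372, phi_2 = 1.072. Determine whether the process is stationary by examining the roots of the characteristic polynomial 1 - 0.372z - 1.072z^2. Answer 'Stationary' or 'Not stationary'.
\text{Not stationary}

The AR(p) characteristic polynomial is P(z) = 1 - 0.372z - 1.072z^2.
Stationarity requires all roots to lie outside the unit circle, i.e. |z| > 1 for every root.
Set 1 + (-0.372) z + (-1.072) z^2 = 0, i.e. a z^2 + b z + c = 0 with a = -1.072, b = -0.372, c = 1.
Discriminant D = b^2 - 4ac = (-0.372)^2 - 4*(-1.072)*1 = 0.138384 - (-4.288) = 4.426384.
D >= 0, so the roots are real: z = (-b +/- sqrt(D)) / (2a) = (0.372 +/- 2.103897) / (-2.144).
  z_1 = (0.372 + 2.103897) / (-2.144) = -1.1548,   |z_1| = 1.1548.
  z_2 = (0.372 - 2.103897) / (-2.144) = 0.8078,   |z_2| = 0.8078.
Moduli of all roots: 1.1548, 0.8078.
All moduli strictly greater than 1? No.
Verdict: Not stationary.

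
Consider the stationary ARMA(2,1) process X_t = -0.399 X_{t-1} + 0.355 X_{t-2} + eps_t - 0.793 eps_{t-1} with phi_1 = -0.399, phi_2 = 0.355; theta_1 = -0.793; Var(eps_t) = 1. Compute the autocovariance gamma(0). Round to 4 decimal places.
\gamma(0) = 4.8375

Multiply the model equation by X_{t-k} and take expectations. With theta_0 = psi_0 = 1 and psi_j the MA(infinity) weights, this gives
  gamma(k) - sum_i phi_i gamma(k-i) = c_k,
  c_k = sigma^2 * sum_{j=k..q} theta_j psi_{j-k}   (c_k = 0 for k > q),
using gamma(-m) = gamma(m).
psi-weights needed (psi_j = theta_j + sum_i phi_i psi_{j-i}):
  psi_1 = theta_1 + phi_1 = -0.793 + (-0.399) = -1.192
Right-hand sides:
  c_0 = sigma^2 (1 + theta_1 psi_1) = 1 * (1 + (-0.793)(-1.192)) = 1 * 1.945256 = 1.945256
  c_1 = sigma^2 theta_1 = 1 * (-0.793) = -0.793
  c_2 = 0
Equations for k = 0, 1, 2 (AR order 2, c_2 = 0):
  (E0) gamma(0) = phi_1 gamma(1) + phi_2 gamma(2) + c_0
  (E1) gamma(1) = phi_1 gamma(0) + phi_2 gamma(1) + c_1
  (E2) gamma(2) = phi_1 gamma(1) + phi_2 gamma(0)
From (E1): gamma(1) = A gamma(0) + B with
  A = phi_1 / (1 - phi_2) = -0.399 / 0.645 = -0.618605,   B = c_1 / (1 - phi_2) = -0.793 / 0.645 = -1.229457.
Insert (E2) into (E0): gamma(0) (1 - phi_2^2) = phi_1 (1 + phi_2) gamma(1) + c_0.
  phi_1 (1 + phi_2) = (-0.399)(1.355) = -0.540645,   1 - phi_2^2 = 0.873975.
Replace gamma(1) by A gamma(0) + B and collect gamma(0):
  gamma(0) [0.873975 - (-0.540645)(-0.618605)] = (-0.540645)(-1.229457) + 1.945256
  gamma(0) * 0.539529 = 2.609956
  gamma(0) = 2.609956 / 0.539529 = 4.837467.
Therefore gamma(0) = 4.8375 (to 4 decimal places).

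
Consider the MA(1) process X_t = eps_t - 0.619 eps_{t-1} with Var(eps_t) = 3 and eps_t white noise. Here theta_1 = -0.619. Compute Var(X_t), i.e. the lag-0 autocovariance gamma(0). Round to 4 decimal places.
\gamma(0) = 4.1495

For an MA(q) process X_t = eps_t + sum_i theta_i eps_{t-i} with
Var(eps_t) = sigma^2, the variance is
  gamma(0) = sigma^2 * (1 + sum_i theta_i^2).
  sum_i theta_i^2 = (-0.619)^2 = 0.383161.
  gamma(0) = 3 * (1 + 0.383161) = 3 * 1.383161 = 4.149483, which rounds to 4.1495.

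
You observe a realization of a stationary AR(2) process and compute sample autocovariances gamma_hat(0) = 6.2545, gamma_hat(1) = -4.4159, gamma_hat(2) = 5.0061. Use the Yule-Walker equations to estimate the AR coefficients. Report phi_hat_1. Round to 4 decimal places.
\hat\phi_{1} = -0.2810

The Yule-Walker equations for an AR(p) process read, in matrix form,
  Gamma_p phi = r_p,   with   (Gamma_p)_{ij} = gamma(|i - j|),
                       (r_p)_i = gamma(i),   i,j = 1..p.
Substitute the sample gammas (Toeplitz matrix and right-hand side of size 2):
  Gamma_p = [[6.2545, -4.4159], [-4.4159, 6.2545]]
  r_p     = [-4.4159, 5.0061]
Written out:
  6.2545 phi_1 - 4.4159 phi_2 = -4.4159
  -4.4159 phi_1 + 6.2545 phi_2 = 5.0061
Solve by Cramer's rule:
  det = gamma(0)^2 - gamma(1)^2 = (6.2545)^2 - (-4.4159)^2 = 39.11877025 - 19.50017281 = 19.61859744
  phi_hat_1 = [gamma(1) gamma(0) - gamma(1) gamma(2)] / det = [(-4.4159)(6.2545) - (-4.4159)(5.0061)] / 19.61859744 = -5.51280956 / 19.61859744 = -0.281
  phi_hat_2 = [gamma(0) gamma(2) - gamma(1)^2] / det = [(6.2545)(5.0061) - (-4.4159)^2] / 19.61859744 = 11.81047964 / 19.61859744 = 0.602
So phi_hat = [-0.2810, 0.6020].
Therefore phi_hat_1 = -0.2810.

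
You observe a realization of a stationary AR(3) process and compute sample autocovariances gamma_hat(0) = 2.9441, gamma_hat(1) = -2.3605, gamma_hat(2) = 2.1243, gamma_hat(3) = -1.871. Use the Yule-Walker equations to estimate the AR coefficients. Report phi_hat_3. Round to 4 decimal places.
\hat\phi_{3} = -0.0229

The Yule-Walker equations for an AR(p) process read, in matrix form,
  Gamma_p phi = r_p,   with   (Gamma_p)_{ij} = gamma(|i - j|),
                       (r_p)_i = gamma(i),   i,j = 1..p.
Substitute the sample gammas (Toeplitz matrix and right-hand side of size 3):
  Gamma_p = [[2.9441, -2.3605, 2.1243], [-2.3605, 2.9441, -2.3605], [2.1243, -2.3605, 2.9441]]
  r_p     = [-2.3605, 2.1243, -1.871]
Written out (R1..R3):
  (R1) 2.9441 phi_1 - 2.3605 phi_2 + 2.1243 phi_3 = -2.3605
  (R2) -2.3605 phi_1 + 2.9441 phi_2 - 2.3605 phi_3 = 2.1243
  (R3) 2.1243 phi_1 - 2.3605 phi_2 + 2.9441 phi_3 = -1.871
Gaussian elimination:
  R2 <- R2 - (-2.3605/2.9441) R1 = R2 - (-0.801773) R1:  1.051515 phi_2 - 0.657294 phi_3 = 0.231715
  R3 <- R3 - (2.1243/2.9441) R1 = R3 - (0.721545) R1:  -0.657294 phi_2 + 1.411322 phi_3 = -0.167794
  R3 <- R3 - (-0.657294/1.051515) R2 = R3 - (-0.625092) R2:  1.000453 phi_3 = -0.02295
Back-substitution:
  phi_hat_3 = -0.02295 / 1.000453 = -0.02294
  phi_hat_2 = (0.231715 - (-0.657294)(-0.02294)) / 1.051515 = 0.206023
  phi_hat_1 = (-2.3605 - (-2.3605)(0.206023) - (2.1243)(-0.02294)) / 2.9441 = -0.620037
So phi_hat = [-0.6200, 0.2060, -0.0229].
Therefore phi_hat_3 = -0.0229.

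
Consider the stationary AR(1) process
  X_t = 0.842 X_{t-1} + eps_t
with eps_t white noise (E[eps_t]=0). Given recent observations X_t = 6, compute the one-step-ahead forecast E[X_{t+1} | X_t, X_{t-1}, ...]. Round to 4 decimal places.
E[X_{t+1} \mid \mathcal F_t] = 5.0520

For an AR(p) model X_t = c + sum_i phi_i X_{t-i} + eps_t, the
one-step-ahead conditional mean is
  E[X_{t+1} | X_t, ...] = c + sum_i phi_i X_{t+1-i}.
Substitute known values:
  E[X_{t+1} | ...] = (0.842) * (6)
                   = 5.0520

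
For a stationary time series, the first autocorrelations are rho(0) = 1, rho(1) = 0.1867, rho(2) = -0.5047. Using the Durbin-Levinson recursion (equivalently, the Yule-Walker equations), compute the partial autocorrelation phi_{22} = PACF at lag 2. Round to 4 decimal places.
\phi_{22} = -0.5590

The PACF at lag k is phi_{kk}, the last component of the solution
to the Yule-Walker system G_k phi = r_k where
  (G_k)_{ij} = rho(|i - j|), (r_k)_i = rho(i), i,j = 1..k.
Equivalently, Durbin-Levinson gives phi_{kk} iteratively:
  phi_{11} = rho(1)
  phi_{kk} = [rho(k) - sum_{j=1..k-1} phi_{k-1,j} rho(k-j)]
            / [1 - sum_{j=1..k-1} phi_{k-1,j} rho(j)],
  phi_{k,j} = phi_{k-1,j} - phi_{kk} phi_{k-1,k-j},  j = 1..k-1.
Step k = 1:
  phi_11 = rho(1) = 0.1867.
Step k = 2:
  phi_22 = [rho(2) - phi_11 rho(1)] / [1 - phi_11 rho(1)] = [-0.5047 - (0.1867)(0.1867)] / [1 - (0.1867)(0.1867)]
         = -0.53955689 / 0.96514311 = -0.559.
Therefore phi_{22} = -0.5590.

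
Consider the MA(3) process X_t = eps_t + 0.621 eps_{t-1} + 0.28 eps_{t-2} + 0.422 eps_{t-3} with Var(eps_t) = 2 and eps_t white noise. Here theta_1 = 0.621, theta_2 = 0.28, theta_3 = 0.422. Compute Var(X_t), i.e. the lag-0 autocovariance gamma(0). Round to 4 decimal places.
\gamma(0) = 3.2843

For an MA(q) process X_t = eps_t + sum_i theta_i eps_{t-i} with
Var(eps_t) = sigma^2, the variance is
  gamma(0) = sigma^2 * (1 + sum_i theta_i^2).
  sum_i theta_i^2 = (0.621)^2 + (0.28)^2 + (0.422)^2 = 0.385641 + 0.0784 + 0.178084 = 0.642125.
  gamma(0) = 2 * (1 + 0.642125) = 2 * 1.642125 = 3.28425, which rounds to 3.2843.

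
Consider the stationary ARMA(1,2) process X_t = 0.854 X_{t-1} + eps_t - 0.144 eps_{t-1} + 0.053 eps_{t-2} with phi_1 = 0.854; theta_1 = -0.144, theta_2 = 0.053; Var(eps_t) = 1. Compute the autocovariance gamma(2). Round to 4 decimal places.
\gamma(2) = 2.2304

Multiply the model equation by X_{t-k} and take expectations. With theta_0 = psi_0 = 1 and psi_j the MA(infinity) weights, this gives
  gamma(k) - sum_i phi_i gamma(k-i) = c_k,
  c_k = sigma^2 * sum_{j=k..q} theta_j psi_{j-k}   (c_k = 0 for k > q),
using gamma(-m) = gamma(m).
psi-weights needed (psi_j = theta_j + sum_i phi_i psi_{j-i}):
  psi_1 = theta_1 + phi_1 = -0.144 + (0.854) = 0.71
  psi_2 = theta_2 + phi_1 psi_1 = 0.053 + (0.854)(0.71) = 0.65934
Right-hand sides:
  c_0 = sigma^2 (1 + theta_1 psi_1 + theta_2 psi_2) = 1 * (1 + (-0.144)(0.71) + (0.053)(0.65934)) = 1 * 0.932705 = 0.932705
  c_1 = sigma^2 (theta_1 + theta_2 psi_1) = 1 * (-0.144 + (0.053)(0.71)) = -0.10637
  c_2 = sigma^2 theta_2 = 1 * (0.053) = 0.053
Equations for k = 0 and k = 1 (AR order 1):
  gamma(0) = phi_1 gamma(1) + c_0
  gamma(1) = phi_1 gamma(0) + c_1
Substituting the second into the first: gamma(0) (1 - phi_1^2) = c_0 + phi_1 c_1, so
  gamma(0) = (c_0 + phi_1 c_1) / (1 - phi_1^2) = (0.932705 + (0.854)(-0.10637)) / (1 - (0.854)^2) = 0.841865 / 0.270684 = 3.11014.
  gamma(1) = phi_1 gamma(0) + c_1 = (0.854)(3.11014) + (-0.10637) = 2.549689.
For k = 2: gamma(2) = phi_1 gamma(1) + c_2
  = (0.854)(2.549689) + (0.053) = 2.230435.
Therefore gamma(2) = 2.2304 (to 4 decimal places).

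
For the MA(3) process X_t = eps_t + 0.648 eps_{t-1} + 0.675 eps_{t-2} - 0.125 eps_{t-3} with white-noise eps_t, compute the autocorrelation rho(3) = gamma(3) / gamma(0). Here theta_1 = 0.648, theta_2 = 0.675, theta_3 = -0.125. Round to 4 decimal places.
\rho(3) = -0.0661

For an MA(q) process with theta_0 = 1, the autocovariance is
  gamma(k) = sigma^2 * sum_{i=0..q-k} theta_i * theta_{i+k},
and rho(k) = gamma(k) / gamma(0). Sigma^2 cancels.
  numerator   = (1)*(-0.125) = -0.125.
  denominator = (1)^2 + (0.648)^2 + (0.675)^2 + (-0.125)^2 = 1.891154.
  rho(3) = -0.125 / 1.891154 = -0.0661.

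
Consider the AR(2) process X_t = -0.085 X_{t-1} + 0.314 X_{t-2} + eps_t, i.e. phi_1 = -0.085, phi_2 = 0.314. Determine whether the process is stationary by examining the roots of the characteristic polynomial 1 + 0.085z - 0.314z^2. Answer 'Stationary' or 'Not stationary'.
\text{Stationary}

The AR(p) characteristic polynomial is P(z) = 1 + 0.085z - 0.314z^2.
Stationarity requires all roots to lie outside the unit circle, i.e. |z| > 1 for every root.
Set 1 + (0.085) z + (-0.314) z^2 = 0, i.e. a z^2 + b z + c = 0 with a = -0.314, b = 0.085, c = 1.
Discriminant D = b^2 - 4ac = (0.085)^2 - 4*(-0.314)*1 = 0.007225 - (-1.256) = 1.263225.
D >= 0, so the roots are real: z = (-b +/- sqrt(D)) / (2a) = (-0.085 +/- 1.123933) / (-0.628).
  z_1 = (-0.085 + 1.123933) / (-0.628) = -1.6544,   |z_1| = 1.6544.
  z_2 = (-0.085 - 1.123933) / (-0.628) = 1.9251,   |z_2| = 1.9251.
Moduli of all roots: 1.6544, 1.9251.
All moduli strictly greater than 1? Yes.
Verdict: Stationary.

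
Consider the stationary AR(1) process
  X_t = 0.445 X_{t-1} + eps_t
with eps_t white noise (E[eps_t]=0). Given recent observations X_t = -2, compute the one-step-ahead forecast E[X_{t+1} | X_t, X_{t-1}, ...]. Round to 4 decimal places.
E[X_{t+1} \mid \mathcal F_t] = -0.8900

For an AR(p) model X_t = c + sum_i phi_i X_{t-i} + eps_t, the
one-step-ahead conditional mean is
  E[X_{t+1} | X_t, ...] = c + sum_i phi_i X_{t+1-i}.
Substitute known values:
  E[X_{t+1} | ...] = (0.445) * (-2)
                   = -0.8900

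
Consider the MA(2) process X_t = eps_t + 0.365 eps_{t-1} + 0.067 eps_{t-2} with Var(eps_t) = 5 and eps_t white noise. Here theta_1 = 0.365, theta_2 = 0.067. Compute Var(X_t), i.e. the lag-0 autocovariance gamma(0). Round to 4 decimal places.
\gamma(0) = 5.6886

For an MA(q) process X_t = eps_t + sum_i theta_i eps_{t-i} with
Var(eps_t) = sigma^2, the variance is
  gamma(0) = sigma^2 * (1 + sum_i theta_i^2).
  sum_i theta_i^2 = (0.365)^2 + (0.067)^2 = 0.133225 + 0.004489 = 0.137714.
  gamma(0) = 5 * (1 + 0.137714) = 5 * 1.137714 = 5.68857, which rounds to 5.6886.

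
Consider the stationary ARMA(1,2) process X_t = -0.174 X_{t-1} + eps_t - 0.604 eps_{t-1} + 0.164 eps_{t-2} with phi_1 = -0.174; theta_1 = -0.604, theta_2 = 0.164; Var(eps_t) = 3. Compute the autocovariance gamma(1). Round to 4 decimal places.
\gamma(1) = -3.0810

Multiply the model equation by X_{t-k} and take expectations. With theta_0 = psi_0 = 1 and psi_j the MA(infinity) weights, this gives
  gamma(k) - sum_i phi_i gamma(k-i) = c_k,
  c_k = sigma^2 * sum_{j=k..q} theta_j psi_{j-k}   (c_k = 0 for k > q),
using gamma(-m) = gamma(m).
psi-weights needed (psi_j = theta_j + sum_i phi_i psi_{j-i}):
  psi_1 = theta_1 + phi_1 = -0.604 + (-0.174) = -0.778
  psi_2 = theta_2 + phi_1 psi_1 = 0.164 + (-0.174)(-0.778) = 0.299372
Right-hand sides:
  c_0 = sigma^2 (1 + theta_1 psi_1 + theta_2 psi_2) = 3 * (1 + (-0.604)(-0.778) + (0.164)(0.299372)) = 3 * 1.519009 = 4.557027
  c_1 = sigma^2 (theta_1 + theta_2 psi_1) = 3 * (-0.604 + (0.164)(-0.778)) = -2.194776
  c_2 = sigma^2 theta_2 = 3 * (0.164) = 0.492
Equations for k = 0 and k = 1 (AR order 1):
  gamma(0) = phi_1 gamma(1) + c_0
  gamma(1) = phi_1 gamma(0) + c_1
Substituting the second into the first: gamma(0) (1 - phi_1^2) = c_0 + phi_1 c_1, so
  gamma(0) = (c_0 + phi_1 c_1) / (1 - phi_1^2) = (4.557027 + (-0.174)(-2.194776)) / (1 - (-0.174)^2) = 4.938918 / 0.969724 = 5.093117.
  gamma(1) = phi_1 gamma(0) + c_1 = (-0.174)(5.093117) + (-2.194776) = -3.080978.
Therefore gamma(1) = -3.0810 (to 4 decimal places).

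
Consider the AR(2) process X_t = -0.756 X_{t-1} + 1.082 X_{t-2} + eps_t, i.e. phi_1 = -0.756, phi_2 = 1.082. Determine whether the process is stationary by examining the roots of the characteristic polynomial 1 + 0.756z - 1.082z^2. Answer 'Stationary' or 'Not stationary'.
\text{Not stationary}

The AR(p) characteristic polynomial is P(z) = 1 + 0.756z - 1.082z^2.
Stationarity requires all roots to lie outside the unit circle, i.e. |z| > 1 for every root.
Set 1 + (0.756) z + (-1.082) z^2 = 0, i.e. a z^2 + b z + c = 0 with a = -1.082, b = 0.756, c = 1.
Discriminant D = b^2 - 4ac = (0.756)^2 - 4*(-1.082)*1 = 0.571536 - (-4.328) = 4.899536.
D >= 0, so the roots are real: z = (-b +/- sqrt(D)) / (2a) = (-0.756 +/- 2.21349) / (-2.164).
  z_1 = (-0.756 + 2.21349) / (-2.164) = -0.6735,   |z_1| = 0.6735.
  z_2 = (-0.756 - 2.21349) / (-2.164) = 1.3722,   |z_2| = 1.3722.
Moduli of all roots: 0.6735, 1.3722.
All moduli strictly greater than 1? No.
Verdict: Not stationary.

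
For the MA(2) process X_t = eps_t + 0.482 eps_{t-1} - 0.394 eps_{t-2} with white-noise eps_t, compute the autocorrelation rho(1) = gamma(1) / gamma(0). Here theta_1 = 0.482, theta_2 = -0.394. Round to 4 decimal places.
\rho(1) = 0.2105

For an MA(q) process with theta_0 = 1, the autocovariance is
  gamma(k) = sigma^2 * sum_{i=0..q-k} theta_i * theta_{i+k},
and rho(k) = gamma(k) / gamma(0). Sigma^2 cancels.
  numerator   = (1)*(0.482) + (0.482)*(-0.394) = 0.292092.
  denominator = (1)^2 + (0.482)^2 + (-0.394)^2 = 1.38756.
  rho(1) = 0.292092 / 1.38756 = 0.2105.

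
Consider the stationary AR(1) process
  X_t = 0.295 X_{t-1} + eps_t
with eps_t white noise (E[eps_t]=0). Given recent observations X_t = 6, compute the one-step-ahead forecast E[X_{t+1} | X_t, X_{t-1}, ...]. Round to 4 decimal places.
E[X_{t+1} \mid \mathcal F_t] = 1.7700

For an AR(p) model X_t = c + sum_i phi_i X_{t-i} + eps_t, the
one-step-ahead conditional mean is
  E[X_{t+1} | X_t, ...] = c + sum_i phi_i X_{t+1-i}.
Substitute known values:
  E[X_{t+1} | ...] = (0.295) * (6)
                   = 1.7700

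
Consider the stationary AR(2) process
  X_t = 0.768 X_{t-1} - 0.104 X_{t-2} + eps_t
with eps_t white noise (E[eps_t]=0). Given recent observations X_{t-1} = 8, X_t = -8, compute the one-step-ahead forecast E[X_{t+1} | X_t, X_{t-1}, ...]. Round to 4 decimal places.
E[X_{t+1} \mid \mathcal F_t] = -6.9760

For an AR(p) model X_t = c + sum_i phi_i X_{t-i} + eps_t, the
one-step-ahead conditional mean is
  E[X_{t+1} | X_t, ...] = c + sum_i phi_i X_{t+1-i}.
Substitute known values:
  E[X_{t+1} | ...] = (0.768) * (-8) + (-0.104) * (8)
                   = -6.9760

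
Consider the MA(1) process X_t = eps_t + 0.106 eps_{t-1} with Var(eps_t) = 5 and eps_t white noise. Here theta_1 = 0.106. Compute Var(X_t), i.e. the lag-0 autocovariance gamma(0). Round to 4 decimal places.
\gamma(0) = 5.0562

For an MA(q) process X_t = eps_t + sum_i theta_i eps_{t-i} with
Var(eps_t) = sigma^2, the variance is
  gamma(0) = sigma^2 * (1 + sum_i theta_i^2).
  sum_i theta_i^2 = (0.106)^2 = 0.011236.
  gamma(0) = 5 * (1 + 0.011236) = 5 * 1.011236 = 5.05618, which rounds to 5.0562.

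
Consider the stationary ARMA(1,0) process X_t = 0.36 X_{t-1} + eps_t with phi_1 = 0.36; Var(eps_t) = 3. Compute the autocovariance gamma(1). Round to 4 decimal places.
\gamma(1) = 1.2408

Multiply the model equation by X_{t-k} and take expectations. With theta_0 = psi_0 = 1 and psi_j the MA(infinity) weights, this gives
  gamma(k) - sum_i phi_i gamma(k-i) = c_k,
  c_k = sigma^2 * sum_{j=k..q} theta_j psi_{j-k}   (c_k = 0 for k > q),
using gamma(-m) = gamma(m).
Pure AR (q = 0): c_0 = sigma^2 = 3, c_k = 0 for k >= 1.
Equations for k = 0 and k = 1 (AR order 1):
  gamma(0) = phi_1 gamma(1) + c_0
  gamma(1) = phi_1 gamma(0) + c_1
Substituting the second into the first: gamma(0) (1 - phi_1^2) = c_0 + phi_1 c_1, so
  gamma(0) = c_0 / (1 - phi_1^2) = 3 / (1 - (0.36)^2) = 3 / 0.8704 = 3.446691.
  gamma(1) = phi_1 gamma(0) = (0.36)(3.446691) = 1.240809.
Therefore gamma(1) = 1.2408 (to 4 decimal places).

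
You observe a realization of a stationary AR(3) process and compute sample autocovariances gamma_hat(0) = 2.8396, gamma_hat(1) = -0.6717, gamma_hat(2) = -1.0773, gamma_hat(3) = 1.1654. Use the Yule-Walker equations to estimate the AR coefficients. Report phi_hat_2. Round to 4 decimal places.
\hat\phi_{2} = -0.3820

The Yule-Walker equations for an AR(p) process read, in matrix form,
  Gamma_p phi = r_p,   with   (Gamma_p)_{ij} = gamma(|i - j|),
                       (r_p)_i = gamma(i),   i,j = 1..p.
Substitute the sample gammas (Toeplitz matrix and right-hand side of size 3):
  Gamma_p = [[2.8396, -0.6717, -1.0773], [-0.6717, 2.8396, -0.6717], [-1.0773, -0.6717, 2.8396]]
  r_p     = [-0.6717, -1.0773, 1.1654]
Written out (R1..R3):
  (R1) 2.8396 phi_1 - 0.6717 phi_2 - 1.0773 phi_3 = -0.6717
  (R2) -0.6717 phi_1 + 2.8396 phi_2 - 0.6717 phi_3 = -1.0773
  (R3) -1.0773 phi_1 - 0.6717 phi_2 + 2.8396 phi_3 = 1.1654
Gaussian elimination:
  R2 <- R2 - (-0.6717/2.8396) R1 = R2 - (-0.236547) R1:  2.680711 phi_2 - 0.926533 phi_3 = -1.236189
  R3 <- R3 - (-1.0773/2.8396) R1 = R3 - (-0.379384) R1:  -0.926533 phi_2 + 2.430889 phi_3 = 0.910567
  R3 <- R3 - (-0.926533/2.680711) R2 = R3 - (-0.345629) R2:  2.110652 phi_3 = 0.483304
Back-substitution:
  phi_hat_3 = 0.483304 / 2.110652 = 0.228983
  phi_hat_2 = (-1.236189 - (-0.926533)(0.228983)) / 2.680711 = -0.381999
  phi_hat_1 = (-0.6717 - (-0.6717)(-0.381999) - (-1.0773)(0.228983)) / 2.8396 = -0.240035
So phi_hat = [-0.2400, -0.3820, 0.2290].
Therefore phi_hat_2 = -0.3820.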